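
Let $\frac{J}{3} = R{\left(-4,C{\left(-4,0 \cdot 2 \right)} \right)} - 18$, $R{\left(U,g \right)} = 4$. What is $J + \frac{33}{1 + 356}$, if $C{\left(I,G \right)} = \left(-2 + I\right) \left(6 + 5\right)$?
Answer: $- \frac{4987}{119} \approx -41.908$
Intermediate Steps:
$C{\left(I,G \right)} = -22 + 11 I$ ($C{\left(I,G \right)} = \left(-2 + I\right) 11 = -22 + 11 I$)
$J = -42$ ($J = 3 \left(4 - 18\right) = 3 \left(-14\right) = -42$)
$J + \frac{33}{1 + 356} = -42 + \frac{33}{1 + 356} = -42 + \frac{33}{357} = -42 + 33 \cdot \frac{1}{357} = -42 + \frac{11}{119} = - \frac{4987}{119}$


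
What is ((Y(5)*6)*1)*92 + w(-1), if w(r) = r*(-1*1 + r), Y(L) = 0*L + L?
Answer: 2762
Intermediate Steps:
Y(L) = L (Y(L) = 0 + L = L)
w(r) = r*(-1 + r)
((Y(5)*6)*1)*92 + w(-1) = ((5*6)*1)*92 - (-1 - 1) = (30*1)*92 - 1*(-2) = 30*92 + 2 = 2760 + 2 = 2762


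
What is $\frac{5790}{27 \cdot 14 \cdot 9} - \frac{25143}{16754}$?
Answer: $\frac{1911529}{9499518} \approx 0.20122$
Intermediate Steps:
$\frac{5790}{27 \cdot 14 \cdot 9} - \frac{25143}{16754} = \frac{5790}{378 \cdot 9} - \frac{25143}{16754} = \frac{5790}{3402} - \frac{25143}{16754} = 5790 \cdot \frac{1}{3402} - \frac{25143}{16754} = \frac{965}{567} - \frac{25143}{16754} = \frac{1911529}{9499518}$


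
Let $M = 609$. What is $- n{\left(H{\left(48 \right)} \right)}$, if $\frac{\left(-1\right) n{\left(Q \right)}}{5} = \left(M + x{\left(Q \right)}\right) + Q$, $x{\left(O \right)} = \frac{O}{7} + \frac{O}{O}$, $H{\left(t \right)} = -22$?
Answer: $\frac{20470}{7} \approx 2924.3$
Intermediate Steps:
$x{\left(O \right)} = 1 + \frac{O}{7}$ ($x{\left(O \right)} = O \frac{1}{7} + 1 = \frac{O}{7} + 1 = 1 + \frac{O}{7}$)
$n{\left(Q \right)} = -3050 - \frac{40 Q}{7}$ ($n{\left(Q \right)} = - 5 \left(\left(609 + \left(1 + \frac{Q}{7}\right)\right) + Q\right) = - 5 \left(\left(610 + \frac{Q}{7}\right) + Q\right) = - 5 \left(610 + \frac{8 Q}{7}\right) = -3050 - \frac{40 Q}{7}$)
$- n{\left(H{\left(48 \right)} \right)} = - (-3050 - - \frac{880}{7}) = - (-3050 + \frac{880}{7}) = \left(-1\right) \left(- \frac{20470}{7}\right) = \frac{20470}{7}$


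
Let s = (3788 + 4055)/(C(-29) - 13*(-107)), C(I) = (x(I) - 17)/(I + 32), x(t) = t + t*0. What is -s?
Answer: -23529/4127 ≈ -5.7012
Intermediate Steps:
x(t) = t (x(t) = t + 0 = t)
C(I) = (-17 + I)/(32 + I) (C(I) = (I - 17)/(I + 32) = (-17 + I)/(32 + I))
s = 23529/4127 (s = (3788 + 4055)/((-17 - 29)/(32 - 29) - 13*(-107)) = 7843/(-46/3 + 1391) = 7843/(4127/3) = 7843*(3/4127) = 23529/4127 ≈ 5.7012)
-s = -1*23529/4127 = -23529/4127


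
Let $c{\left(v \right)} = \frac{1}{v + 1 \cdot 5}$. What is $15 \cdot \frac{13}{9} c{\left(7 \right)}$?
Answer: $\frac{65}{36} \approx 1.8056$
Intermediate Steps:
$c{\left(v \right)} = \frac{1}{5 + v}$ ($c{\left(v \right)} = \frac{1}{v + 5} = \frac{1}{5 + v}$)
$15 \cdot \frac{13}{9} c{\left(7 \right)} = \frac{15 \cdot \frac{13}{9}}{5 + 7} = \frac{15 \cdot 13 \cdot \frac{1}{9}}{12} = 15 \cdot \frac{13}{9} \cdot \frac{1}{12} = \frac{65}{3} \cdot \frac{1}{12} = \frac{65}{36}$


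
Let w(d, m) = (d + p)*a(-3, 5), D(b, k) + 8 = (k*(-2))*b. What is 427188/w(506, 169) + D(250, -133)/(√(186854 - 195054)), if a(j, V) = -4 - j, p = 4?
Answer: -71198/85 - 16623*I*√82/205 ≈ -837.62 - 734.28*I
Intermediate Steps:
D(b, k) = -8 - 2*b*k (D(b, k) = -8 + (k*(-2))*b = -8 + (-2*k)*b = -8 - 2*b*k)
w(d, m) = -4 - d (w(d, m) = (d + 4)*(-4 - 1*(-3)) = (4 + d)*(-4 + 3) = (4 + d)*(-1) = -4 - d)
427188/w(506, 169) + D(250, -133)/(√(186854 - 195054)) = 427188/(-4 - 1*506) + (-8 - 2*250*(-133))/(√(186854 - 195054)) = 427188/(-4 - 506) + (-8 + 66500)/(√(-8200)) = 427188/(-510) + 66492/((10*I*√82)) = 427188*(-1/510) + 66492*(-I*√82/820) = -71198/85 - 16623*I*√82/205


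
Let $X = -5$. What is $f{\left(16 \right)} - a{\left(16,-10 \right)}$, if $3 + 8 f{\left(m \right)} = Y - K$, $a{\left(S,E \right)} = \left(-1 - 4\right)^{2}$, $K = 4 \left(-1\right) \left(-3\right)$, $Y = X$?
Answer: $- \frac{55}{2} \approx -27.5$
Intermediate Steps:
$Y = -5$
$K = 12$ ($K = \left(-4\right) \left(-3\right) = 12$)
$a{\left(S,E \right)} = 25$ ($a{\left(S,E \right)} = \left(-5\right)^{2} = 25$)
$f{\left(m \right)} = - \frac{5}{2}$ ($f{\left(m \right)} = - \frac{3}{8} + \frac{-5 - 12}{8} = - \frac{3}{8} + \frac{1}{8} \left(-17\right) = - \frac{3}{8} - \frac{17}{8} = - \frac{5}{2}$)
$f{\left(16 \right)} - a{\left(16,-10 \right)} = - \frac{5}{2} - 25 = - \frac{55}{2}$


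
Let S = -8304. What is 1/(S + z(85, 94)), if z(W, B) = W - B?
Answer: -1/8313 ≈ -0.00012029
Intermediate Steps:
1/(S + z(85, 94)) = 1/(-8304 + (85 - 1*94)) = 1/(-8304 + (85 - 94)) = 1/(-8304 - 9) = 1/(-8313) = -1/8313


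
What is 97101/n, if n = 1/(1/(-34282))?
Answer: -97101/34282 ≈ -2.8324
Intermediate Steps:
n = -34282 (n = 1/(-1/34282) = -34282)
97101/n = 97101/(-34282) = 97101*(-1/34282) = -97101/34282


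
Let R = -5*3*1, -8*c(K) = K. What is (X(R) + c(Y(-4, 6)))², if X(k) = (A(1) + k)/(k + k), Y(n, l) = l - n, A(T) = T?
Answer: 2209/3600 ≈ 0.61361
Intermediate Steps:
c(K) = -K/8
R = -15 (R = -15*1 = -15)
X(k) = (1 + k)/(2*k) (X(k) = (1 + k)/(k + k) = (1 + k)/((2*k)) = (1 + k)*(1/(2*k)) = (1 + k)/(2*k))
(X(R) + c(Y(-4, 6)))² = ((½)*(1 - 15)/(-15) - (6 - 1*(-4))/8)² = ((½)*(-1/15)*(-14) - (6 + 4)/8)² = (7/15 - ⅛*10)² = (7/15 - 5/4)² = (-47/60)² = 2209/3600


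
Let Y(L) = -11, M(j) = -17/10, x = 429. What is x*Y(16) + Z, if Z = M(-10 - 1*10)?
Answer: -47207/10 ≈ -4720.7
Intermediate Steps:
M(j) = -17/10 (M(j) = -17*⅒ = -17/10)
Z = -17/10 ≈ -1.7000
x*Y(16) + Z = 429*(-11) - 17/10 = -4719 - 17/10 = -47207/10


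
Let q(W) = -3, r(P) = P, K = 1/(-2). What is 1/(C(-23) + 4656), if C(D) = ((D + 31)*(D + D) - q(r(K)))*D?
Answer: 1/13051 ≈ 7.6622e-5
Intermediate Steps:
K = -½ (K = 1*(-½) = -½ ≈ -0.50000)
C(D) = D*(3 + 2*D*(31 + D)) (C(D) = ((D + 31)*(D + D) - 1*(-3))*D = ((31 + D)*(2*D) + 3)*D = (2*D*(31 + D) + 3)*D = (3 + 2*D*(31 + D))*D = D*(3 + 2*D*(31 + D)))
1/(C(-23) + 4656) = 1/(-23*(3 + 2*(-23)² + 62*(-23)) + 4656) = 1/(-23*(3 + 2*529 - 1426) + 4656) = 1/(-23*(3 + 1058 - 1426) + 4656) = 1/(-23*(-365) + 4656) = 1/(8395 + 4656) = 1/13051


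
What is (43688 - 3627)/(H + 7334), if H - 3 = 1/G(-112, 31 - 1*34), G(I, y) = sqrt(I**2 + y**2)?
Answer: 3689672623021/675747685656 - 40061*sqrt(12553)/675747685656 ≈ 5.4601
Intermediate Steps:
H = 3 + sqrt(12553)/12553 (H = 3 + 1/(sqrt((-112)**2 + (31 - 1*34)**2)) = 3 + 1/(sqrt(12544 + (31 - 34)**2)) = 3 + 1/(sqrt(12544 + (-3)**2)) = 3 + 1/(sqrt(12544 + 9)) = 3 + 1/(sqrt(12553)) = 3 + sqrt(12553)/12553 ≈ 3.0089)
(43688 - 3627)/(H + 7334) = (43688 - 3627)/((3 + sqrt(12553)/12553) + 7334) = 40061/(7337 + sqrt(12553)/12553)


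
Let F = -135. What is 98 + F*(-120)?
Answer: 16298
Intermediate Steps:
98 + F*(-120) = 98 - 135*(-120) = 98 + 16200 = 16298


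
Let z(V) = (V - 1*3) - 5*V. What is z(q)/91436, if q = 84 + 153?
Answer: -951/91436 ≈ -0.010401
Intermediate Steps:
q = 237
z(V) = -3 - 4*V (z(V) = (V - 3) - 5*V = (-3 + V) - 5*V = -3 - 4*V)
z(q)/91436 = (-3 - 4*237)/91436 = (-3 - 948)*(1/91436) = -951*1/91436 = -951/91436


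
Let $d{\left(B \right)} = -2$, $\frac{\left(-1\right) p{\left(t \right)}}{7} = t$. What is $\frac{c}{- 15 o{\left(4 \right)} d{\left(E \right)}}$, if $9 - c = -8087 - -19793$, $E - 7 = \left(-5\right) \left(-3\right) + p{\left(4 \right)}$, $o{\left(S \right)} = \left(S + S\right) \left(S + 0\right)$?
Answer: $- \frac{3899}{320} \approx -12.184$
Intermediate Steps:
$o{\left(S \right)} = 2 S^{2}$ ($o{\left(S \right)} = 2 S S = 2 S^{2}$)
$p{\left(t \right)} = - 7 t$
$E = -6$ ($E = 7 - 13 = -6$)
$c = -11697$ ($c = 9 - \left(-8087 - -19793\right) = 9 - \left(-8087 + 19793\right) = 9 - 11706 = -11697$)
$\frac{c}{- 15 o{\left(4 \right)} d{\left(E \right)}} = - \frac{11697}{- 15 \cdot 2 \cdot 4^{2} \left(-2\right)} = - \frac{11697}{- 15 \cdot 2 \cdot 16 \left(-2\right)} = - \frac{11697}{\left(-15\right) 32 \left(-2\right)} = - \frac{11697}{\left(-480\right) \left(-2\right)} = - \frac{11697}{960} = \left(-11697\right) \frac{1}{960} = - \frac{3899}{320}$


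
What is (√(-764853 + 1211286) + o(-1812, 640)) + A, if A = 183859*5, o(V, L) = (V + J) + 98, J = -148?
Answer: 917433 + √446433 ≈ 9.1810e+5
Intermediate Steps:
o(V, L) = -50 + V (o(V, L) = (V - 148) + 98 = (-148 + V) + 98 = -50 + V)
A = 919295
(√(-764853 + 1211286) + o(-1812, 640)) + A = (√(-764853 + 1211286) + (-50 - 1812)) + 919295 = (√446433 - 1862) + 919295 = (-1862 + √446433) + 919295 = 917433 + √446433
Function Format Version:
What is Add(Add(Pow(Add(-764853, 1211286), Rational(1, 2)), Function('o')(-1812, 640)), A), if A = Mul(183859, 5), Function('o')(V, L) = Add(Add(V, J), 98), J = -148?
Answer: Add(917433, Pow(446433, Rational(1, 2))) ≈ 9.1810e+5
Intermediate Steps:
Function('o')(V, L) = Add(-50, V) (Function('o')(V, L) = Add(Add(V, -148), 98) = Add(Add(-148, V), 98) = Add(-50, V))
A = 919295
Add(Add(Pow(Add(-764853, 1211286), Rational(1, 2)), Function('o')(-1812, 640)), A) = Add(Add(Pow(Add(-764853, 1211286), Rational(1, 2)), Add(-50, -1812)), 919295) = Add(Add(Pow(446433, Rational(1, 2)), -1862), 919295) = Add(Add(-1862, Pow(446433, Rational(1, 2))), 919295) = Add(917433, Pow(446433, Rational(1, 2)))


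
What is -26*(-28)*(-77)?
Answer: -56056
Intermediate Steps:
-26*(-28)*(-77) = 728*(-77) = -56056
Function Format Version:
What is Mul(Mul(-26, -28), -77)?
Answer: -56056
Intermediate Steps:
Mul(Mul(-26, -28), -77) = Mul(728, -77) = -56056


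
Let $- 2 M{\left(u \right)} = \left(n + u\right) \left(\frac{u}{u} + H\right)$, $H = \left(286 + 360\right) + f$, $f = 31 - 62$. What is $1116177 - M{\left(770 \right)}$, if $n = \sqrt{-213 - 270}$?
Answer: $1353337 + 308 i \sqrt{483} \approx 1.3533 \cdot 10^{6} + 6769.0 i$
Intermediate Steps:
$f = -31$
$n = i \sqrt{483}$ ($n = \sqrt{-483} = i \sqrt{483} \approx 21.977 i$)
$H = 615$ ($H = \left(286 + 360\right) - 31 = 646 - 31 = 615$)
$M{\left(u \right)} = - 308 u - 308 i \sqrt{483}$ ($M{\left(u \right)} = - \frac{\left(i \sqrt{483} + u\right) \left(\frac{u}{u} + 615\right)}{2} = - \frac{\left(u + i \sqrt{483}\right) \left(1 + 615\right)}{2} = - \frac{\left(u + i \sqrt{483}\right) 616}{2} = - \frac{616 u + 616 i \sqrt{483}}{2} = - 308 u - 308 i \sqrt{483}$)
$1116177 - M{\left(770 \right)} = 1116177 - \left(\left(-308\right) 770 - 308 i \sqrt{483}\right) = 1116177 - \left(-237160 - 308 i \sqrt{483}\right) = 1116177 + \left(237160 + 308 i \sqrt{483}\right) = 1353337 + 308 i \sqrt{483}$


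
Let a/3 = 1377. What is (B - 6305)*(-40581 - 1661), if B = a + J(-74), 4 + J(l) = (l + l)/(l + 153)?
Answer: 7274494820/79 ≈ 9.2082e+7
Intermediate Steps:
a = 4131 (a = 3*1377 = 4131)
J(l) = -4 + 2*l/(153 + l) (J(l) = -4 + (l + l)/(l + 153) = -4 + (2*l)/(153 + l) = -4 + 2*l/(153 + l))
B = 325885/79 (B = 4131 + 2*(-306 - 1*(-74))/(153 - 74) = 4131 + 2*(-306 + 74)/79 = 4131 + 2*(1/79)*(-232) = 4131 - 464/79 = 325885/79 ≈ 4125.1)
(B - 6305)*(-40581 - 1661) = (325885/79 - 6305)*(-40581 - 1661) = -172210/79*(-42242) = 7274494820/79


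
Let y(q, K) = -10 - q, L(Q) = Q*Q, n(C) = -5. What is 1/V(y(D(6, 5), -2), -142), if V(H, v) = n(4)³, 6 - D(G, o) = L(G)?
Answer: -1/125 ≈ -0.0080000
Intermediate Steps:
L(Q) = Q²
D(G, o) = 6 - G²
V(H, v) = -125 (V(H, v) = (-5)³ = -125)
1/V(y(D(6, 5), -2), -142) = 1/(-125) = -1/125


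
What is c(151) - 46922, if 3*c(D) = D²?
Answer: -117965/3 ≈ -39322.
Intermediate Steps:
c(D) = D²/3
c(151) - 46922 = (⅓)*151² - 46922 = (⅓)*22801 - 46922 = 22801/3 - 46922 = -117965/3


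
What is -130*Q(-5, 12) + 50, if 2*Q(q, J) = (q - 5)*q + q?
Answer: -2875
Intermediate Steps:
Q(q, J) = q/2 + q*(-5 + q)/2 (Q(q, J) = ((q - 5)*q + q)/2 = ((-5 + q)*q + q)/2 = (q*(-5 + q) + q)/2 = (q + q*(-5 + q))/2 = q/2 + q*(-5 + q)/2)
-130*Q(-5, 12) + 50 = -65*(-5)*(-4 - 5) + 50 = -65*(-5)*(-9) + 50 = -130*45/2 + 50 = -2925 + 50 = -2875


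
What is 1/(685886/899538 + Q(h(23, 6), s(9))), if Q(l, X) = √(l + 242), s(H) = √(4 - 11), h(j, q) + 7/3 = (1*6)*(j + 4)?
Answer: -640021287/336665581046 + 67430717787*√3615/81136405032086 ≈ 0.048067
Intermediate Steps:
h(j, q) = 65/3 + 6*j (h(j, q) = -7/3 + (1*6)*(j + 4) = -7/3 + 6*(4 + j) = -7/3 + (24 + 6*j) = 65/3 + 6*j)
s(H) = I*√7 (s(H) = √(-7) = I*√7)
Q(l, X) = √(242 + l)
1/(685886/899538 + Q(h(23, 6), s(9))) = 1/(685886/899538 + √(242 + (65/3 + 6*23))) = 1/(685886*(1/899538) + √(242 + (65/3 + 138))) = 1/(342943/449769 + √(242 + 479/3)) = 1/(342943/449769 + √(1205/3)) = 1/(342943/449769 + √3615/3)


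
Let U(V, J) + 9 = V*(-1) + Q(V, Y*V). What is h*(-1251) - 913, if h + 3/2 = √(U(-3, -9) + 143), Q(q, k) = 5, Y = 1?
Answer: 1927/2 - 1251*√142 ≈ -13944.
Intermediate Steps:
U(V, J) = -4 - V (U(V, J) = -9 + (V*(-1) + 5) = -9 + (-V + 5) = -9 + (5 - V) = -4 - V)
h = -3/2 + √142 (h = -3/2 + √((-4 - 1*(-3)) + 143) = -3/2 + √((-4 + 3) + 143) = -3/2 + √(-1 + 143) = -3/2 + √142 ≈ 10.416)
h*(-1251) - 913 = (-3/2 + √142)*(-1251) - 913 = (3753/2 - 1251*√142) - 913 = 1927/2 - 1251*√142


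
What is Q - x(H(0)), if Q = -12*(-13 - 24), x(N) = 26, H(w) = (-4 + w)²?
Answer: 418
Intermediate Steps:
Q = 444 (Q = -12*(-37) = 444)
Q - x(H(0)) = 444 - 1*26 = 444 - 26 = 418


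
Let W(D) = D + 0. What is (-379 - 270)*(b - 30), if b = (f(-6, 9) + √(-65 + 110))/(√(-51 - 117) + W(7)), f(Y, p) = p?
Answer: 597729/31 - 1947*√5/31 + 3894*I*√210/217 + 11682*I*√42/217 ≈ 19141.0 + 608.93*I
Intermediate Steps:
W(D) = D
b = (9 + 3*√5)/(7 + 2*I*√42) (b = (9 + √(-65 + 110))/(√(-51 - 117) + 7) = (9 + √45)/(√(-168) + 7) = (9 + 3*√5)/(2*I*√42 + 7) = (9 + 3*√5)/(7 + 2*I*√42) ≈ 0.50672 - 0.93826*I)
(-379 - 270)*(b - 30) = (-379 - 270)*((9/31 + 3*√5/31 - 18*I*√42/217 - 6*I*√210/217) - 30) = -649*(-921/31 + 3*√5/31 - 18*I*√42/217 - 6*I*√210/217) = 597729/31 - 1947*√5/31 + 3894*I*√210/217 + 11682*I*√42/217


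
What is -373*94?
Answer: -35062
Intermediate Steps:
-373*94 = -1*35062 = -35062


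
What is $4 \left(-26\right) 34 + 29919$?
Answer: $26383$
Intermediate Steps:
$4 \left(-26\right) 34 + 29919 = \left(-104\right) 34 + 29919 = -3536 + 29919 = 26383$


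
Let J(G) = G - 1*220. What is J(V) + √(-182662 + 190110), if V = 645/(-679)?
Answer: -150025/679 + 14*√38 ≈ -134.65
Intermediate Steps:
V = -645/679 (V = 645*(-1/679) = -645/679 ≈ -0.94993)
J(G) = -220 + G (J(G) = G - 220 = -220 + G)
J(V) + √(-182662 + 190110) = (-220 - 645/679) + √(-182662 + 190110) = -150025/679 + √7448 = -150025/679 + 14*√38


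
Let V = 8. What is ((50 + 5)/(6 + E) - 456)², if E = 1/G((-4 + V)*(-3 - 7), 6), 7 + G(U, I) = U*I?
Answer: 437914386001/2193361 ≈ 1.9965e+5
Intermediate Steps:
G(U, I) = -7 + I*U (G(U, I) = -7 + U*I = -7 + I*U)
E = -1/247 (E = 1/(-7 + 6*((-4 + 8)*(-3 - 7))) = 1/(-7 + 6*(4*(-10))) = 1/(-7 + 6*(-40)) = 1/(-7 - 240) = 1/(-247) = -1/247 ≈ -0.0040486)
((50 + 5)/(6 + E) - 456)² = ((50 + 5)/(6 - 1/247) - 456)² = (55/(1481/247) - 456)² = (55*(247/1481) - 456)² = (13585/1481 - 456)² = (-661751/1481)² = 437914386001/2193361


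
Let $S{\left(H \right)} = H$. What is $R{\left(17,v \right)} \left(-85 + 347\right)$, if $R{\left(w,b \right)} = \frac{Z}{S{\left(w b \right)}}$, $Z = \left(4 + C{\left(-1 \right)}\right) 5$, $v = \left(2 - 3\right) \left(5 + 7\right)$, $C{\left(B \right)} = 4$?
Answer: $- \frac{2620}{51} \approx -51.373$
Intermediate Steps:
$v = -12$ ($v = \left(-1\right) 12 = -12$)
$Z = 40$ ($Z = \left(4 + 4\right) 5 = 8 \cdot 5 = 40$)
$R{\left(w,b \right)} = \frac{40}{b w}$ ($R{\left(w,b \right)} = \frac{40}{w b} = \frac{40}{b w}$)
$R{\left(17,v \right)} \left(-85 + 347\right) = \frac{40}{\left(-12\right) 17} \left(-85 + 347\right) = 40 \left(- \frac{1}{12}\right) \frac{1}{17} \cdot 262 = \left(- \frac{10}{51}\right) 262 = - \frac{2620}{51}$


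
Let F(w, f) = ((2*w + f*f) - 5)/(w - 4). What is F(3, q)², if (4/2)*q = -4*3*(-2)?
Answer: 21025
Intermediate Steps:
q = 12 (q = (-4*3*(-2))/2 = (-12*(-2))/2 = (½)*24 = 12)
F(w, f) = (-5 + f² + 2*w)/(-4 + w) (F(w, f) = ((2*w + f²) - 5)/(-4 + w) = ((f² + 2*w) - 5)/(-4 + w) = (-5 + f² + 2*w)/(-4 + w))
F(3, q)² = ((-5 + 12² + 2*3)/(-4 + 3))² = ((-5 + 144 + 6)/(-1))² = (-1*145)² = (-145)² = 21025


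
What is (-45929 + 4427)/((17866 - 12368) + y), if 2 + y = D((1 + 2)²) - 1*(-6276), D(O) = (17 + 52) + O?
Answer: -6917/1975 ≈ -3.5023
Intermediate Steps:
D(O) = 69 + O
y = 6352 (y = -2 + ((69 + (1 + 2)²) - 1*(-6276)) = -2 + ((69 + 3²) + 6276) = -2 + ((69 + 9) + 6276) = -2 + (78 + 6276) = -2 + 6354 = 6352)
(-45929 + 4427)/((17866 - 12368) + y) = (-45929 + 4427)/((17866 - 12368) + 6352) = -41502/(5498 + 6352) = -41502/11850 = -41502*1/11850 = -6917/1975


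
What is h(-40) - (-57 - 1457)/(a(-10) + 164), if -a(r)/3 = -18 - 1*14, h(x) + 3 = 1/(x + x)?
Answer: 2923/1040 ≈ 2.8106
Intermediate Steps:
h(x) = -3 + 1/(2*x) (h(x) = -3 + 1/(x + x) = -3 + 1/(2*x))
a(r) = 96 (a(r) = -3*(-18 - 1*14) = -3*(-18 - 14) = -3*(-32) = 96)
h(-40) - (-57 - 1457)/(a(-10) + 164) = (-3 + (½)/(-40)) - (-57 - 1457)/(96 + 164) = (-3 + (½)*(-1/40)) - (-1514)/260 = (-3 - 1/80) - (-1514)/260 = -241/80 - 1*(-757/130) = -241/80 + 757/130 = 2923/1040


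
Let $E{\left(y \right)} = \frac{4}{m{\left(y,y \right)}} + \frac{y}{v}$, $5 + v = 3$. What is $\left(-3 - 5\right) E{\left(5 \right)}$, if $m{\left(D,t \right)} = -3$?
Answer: $\frac{92}{3} \approx 30.667$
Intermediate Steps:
$v = -2$ ($v = -5 + 3 = -2$)
$E{\left(y \right)} = - \frac{4}{3} - \frac{y}{2}$ ($E{\left(y \right)} = \frac{4}{-3} + \frac{y}{-2} = 4 \left(- \frac{1}{3}\right) + y \left(- \frac{1}{2}\right) = - \frac{4}{3} - \frac{y}{2}$)
$\left(-3 - 5\right) E{\left(5 \right)} = \left(-3 - 5\right) \left(- \frac{4}{3} - \frac{5}{2}\right) = - 8 \left(- \frac{4}{3} - \frac{5}{2}\right) = \left(-8\right) \left(- \frac{23}{6}\right) = \frac{92}{3}$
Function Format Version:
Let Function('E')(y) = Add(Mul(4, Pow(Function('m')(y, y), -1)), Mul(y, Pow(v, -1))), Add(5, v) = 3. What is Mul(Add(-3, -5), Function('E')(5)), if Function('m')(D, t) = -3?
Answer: Rational(92, 3) ≈ 30.667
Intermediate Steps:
v = -2 (v = Add(-5, 3) = -2)
Function('E')(y) = Add(Rational(-4, 3), Mul(Rational(-1, 2), y)) (Function('E')(y) = Add(Mul(4, Pow(-3, -1)), Mul(y, Pow(-2, -1))) = Add(Mul(4, Rational(-1, 3)), Mul(y, Rational(-1, 2))) = Add(Rational(-4, 3), Mul(Rational(-1, 2), y)))
Mul(Add(-3, -5), Function('E')(5)) = Mul(Add(-3, -5), Add(Rational(-4, 3), Mul(Rational(-1, 2), 5))) = Mul(-8, Add(Rational(-4, 3), Rational(-5, 2))) = Mul(-8, Rational(-23, 6)) = Rational(92, 3)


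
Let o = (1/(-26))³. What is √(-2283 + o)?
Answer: I*√1043276234/676 ≈ 47.781*I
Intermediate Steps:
o = -1/17576 (o = (-1/26)³ = -1/17576 ≈ -5.6896e-5)
√(-2283 + o) = √(-2283 - 1/17576) = √(-40126009/17576) = I*√1043276234/676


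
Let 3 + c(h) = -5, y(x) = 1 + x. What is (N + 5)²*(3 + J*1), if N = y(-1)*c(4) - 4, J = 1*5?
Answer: 8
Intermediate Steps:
c(h) = -8 (c(h) = -3 - 5 = -8)
J = 5
N = -4 (N = (1 - 1)*(-8) - 4 = 0*(-8) - 4 = 0 - 4 = -4)
(N + 5)²*(3 + J*1) = (-4 + 5)²*(3 + 5*1) = 1²*(3 + 5) = 1*8 = 8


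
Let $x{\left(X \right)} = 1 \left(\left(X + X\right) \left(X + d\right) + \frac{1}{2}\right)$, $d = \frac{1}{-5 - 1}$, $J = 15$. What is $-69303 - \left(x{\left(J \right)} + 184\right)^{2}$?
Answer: $- \frac{1862293}{4} \approx -4.6557 \cdot 10^{5}$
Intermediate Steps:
$d = - \frac{1}{6}$ ($d = \frac{1}{-6} = - \frac{1}{6} \approx -0.16667$)
$x{\left(X \right)} = \frac{1}{2} + 2 X \left(- \frac{1}{6} + X\right)$ ($x{\left(X \right)} = 1 \left(\left(X + X\right) \left(X - \frac{1}{6}\right) + \frac{1}{2}\right) = 1 \left(2 X \left(- \frac{1}{6} + X\right) + \frac{1}{2}\right) = 1 \left(\frac{1}{2} + 2 X \left(- \frac{1}{6} + X\right)\right) = \frac{1}{2} + 2 X \left(- \frac{1}{6} + X\right)$)
$-69303 - \left(x{\left(J \right)} + 184\right)^{2} = -69303 - \left(\left(\frac{1}{2} + 2 \cdot 15^{2} - 5\right) + 184\right)^{2} = -69303 - \left(\left(\frac{1}{2} + 2 \cdot 225 - 5\right) + 184\right)^{2} = -69303 - \left(\left(\frac{1}{2} + 450 - 5\right) + 184\right)^{2} = -69303 - \left(\frac{891}{2} + 184\right)^{2} = -69303 - \left(\frac{1259}{2}\right)^{2} = -69303 - \frac{1585081}{4} = - \frac{1862293}{4}$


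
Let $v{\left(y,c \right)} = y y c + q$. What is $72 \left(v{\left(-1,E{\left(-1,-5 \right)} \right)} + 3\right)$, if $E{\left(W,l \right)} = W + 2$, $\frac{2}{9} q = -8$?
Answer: $-2304$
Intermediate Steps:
$q = -36$ ($q = \frac{9}{2} \left(-8\right) = -36$)
$E{\left(W,l \right)} = 2 + W$
$v{\left(y,c \right)} = -36 + c y^{2}$ ($v{\left(y,c \right)} = y y c - 36 = y^{2} c - 36 = c y^{2} - 36 = -36 + c y^{2}$)
$72 \left(v{\left(-1,E{\left(-1,-5 \right)} \right)} + 3\right) = 72 \left(\left(-36 + \left(2 - 1\right) \left(-1\right)^{2}\right) + 3\right) = 72 \left(\left(-36 + 1 \cdot 1\right) + 3\right) = 72 \left(\left(-36 + 1\right) + 3\right) = 72 \left(-35 + 3\right) = 72 \left(-32\right) = -2304$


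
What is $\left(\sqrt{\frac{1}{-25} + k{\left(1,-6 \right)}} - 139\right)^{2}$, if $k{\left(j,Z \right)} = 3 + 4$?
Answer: $\frac{\left(695 - \sqrt{174}\right)^{2}}{25} \approx 18595.0$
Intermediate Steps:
$k{\left(j,Z \right)} = 7$
$\left(\sqrt{\frac{1}{-25} + k{\left(1,-6 \right)}} - 139\right)^{2} = \left(\sqrt{\frac{1}{-25} + 7} - 139\right)^{2} = \left(\sqrt{- \frac{1}{25} + 7} - 139\right)^{2} = \left(\sqrt{\frac{174}{25}} - 139\right)^{2} = \left(\frac{\sqrt{174}}{5} - 139\right)^{2} = \left(-139 + \frac{\sqrt{174}}{5}\right)^{2}$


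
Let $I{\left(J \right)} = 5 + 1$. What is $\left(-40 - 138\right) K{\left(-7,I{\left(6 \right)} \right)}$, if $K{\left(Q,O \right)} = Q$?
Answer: $1246$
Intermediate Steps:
$I{\left(J \right)} = 6$
$\left(-40 - 138\right) K{\left(-7,I{\left(6 \right)} \right)} = \left(-40 - 138\right) \left(-7\right) = \left(-178\right) \left(-7\right) = 1246$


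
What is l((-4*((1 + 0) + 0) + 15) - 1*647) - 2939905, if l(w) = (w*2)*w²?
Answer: -517458817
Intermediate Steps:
l(w) = 2*w³ (l(w) = (2*w)*w² = 2*w³)
l((-4*((1 + 0) + 0) + 15) - 1*647) - 2939905 = 2*((-4*((1 + 0) + 0) + 15) - 1*647)³ - 2939905 = 2*((-4*(1 + 0) + 15) - 647)³ - 2939905 = 2*((-4*1 + 15) - 647)³ - 2939905 = 2*((-4 + 15) - 647)³ - 2939905 = 2*(11 - 647)³ - 2939905 = 2*(-636)³ - 2939905 = 2*(-257259456) - 2939905 = -514518912 - 2939905 = -517458817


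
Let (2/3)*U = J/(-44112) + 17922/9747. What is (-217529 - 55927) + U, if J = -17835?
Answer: -8709155796983/31848864 ≈ -2.7345e+5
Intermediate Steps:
U = 107157001/31848864 (U = 3*(-17835/(-44112) + 17922/9747)/2 = 3*(-17835*(-1/44112) + 17922*(1/9747))/2 = 3*(5945/14704 + 5974/3249)/2 = (3/2)*(107157001/47773296) = 107157001/31848864 ≈ 3.3645)
(-217529 - 55927) + U = (-217529 - 55927) + 107157001/31848864 = -273456 + 107157001/31848864 = -8709155796983/31848864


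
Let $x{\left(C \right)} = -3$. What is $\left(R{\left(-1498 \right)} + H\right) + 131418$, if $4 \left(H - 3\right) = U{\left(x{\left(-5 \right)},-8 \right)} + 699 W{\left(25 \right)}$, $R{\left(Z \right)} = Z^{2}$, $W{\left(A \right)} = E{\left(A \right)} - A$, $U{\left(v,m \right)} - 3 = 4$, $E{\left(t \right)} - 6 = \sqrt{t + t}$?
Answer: $\frac{4744213}{2} + \frac{3495 \sqrt{2}}{4} \approx 2.3733 \cdot 10^{6}$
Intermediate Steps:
$E{\left(t \right)} = 6 + \sqrt{2} \sqrt{t}$ ($E{\left(t \right)} = 6 + \sqrt{t + t} = 6 + \sqrt{2 t} = 6 + \sqrt{2} \sqrt{t}$)
$U{\left(v,m \right)} = 7$ ($U{\left(v,m \right)} = 3 + 4 = 7$)
$W{\left(A \right)} = 6 - A + \sqrt{2} \sqrt{A}$ ($W{\left(A \right)} = \left(6 + \sqrt{2} \sqrt{A}\right) - A = 6 - A + \sqrt{2} \sqrt{A}$)
$H = - \frac{6631}{2} + \frac{3495 \sqrt{2}}{4}$ ($H = 3 + \frac{7 + 699 \left(6 - 25 + \sqrt{2} \sqrt{25}\right)}{4} = 3 + \frac{7 + 699 \left(6 - 25 + \sqrt{2} \cdot 5\right)}{4} = 3 + \frac{7 + 699 \left(6 - 25 + 5 \sqrt{2}\right)}{4} = 3 + \frac{7 + 699 \left(-19 + 5 \sqrt{2}\right)}{4} = 3 + \frac{7 - \left(13281 - 3495 \sqrt{2}\right)}{4} = 3 + \frac{-13274 + 3495 \sqrt{2}}{4} = 3 - \left(\frac{6637}{2} - \frac{3495 \sqrt{2}}{4}\right) = - \frac{6631}{2} + \frac{3495 \sqrt{2}}{4} \approx -2079.8$)
$\left(R{\left(-1498 \right)} + H\right) + 131418 = \left(\left(-1498\right)^{2} - \left(\frac{6631}{2} - \frac{3495 \sqrt{2}}{4}\right)\right) + 131418 = \left(2244004 - \left(\frac{6631}{2} - \frac{3495 \sqrt{2}}{4}\right)\right) + 131418 = \left(\frac{4481377}{2} + \frac{3495 \sqrt{2}}{4}\right) + 131418 = \frac{4744213}{2} + \frac{3495 \sqrt{2}}{4}$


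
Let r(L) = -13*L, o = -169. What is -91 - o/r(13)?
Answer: -92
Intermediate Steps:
-91 - o/r(13) = -91 - (-169)/((-13*13)) = -91 - (-169)/(-169) = -91 - (-169)*(-1)/169 = -91 - 1*1 = -91 - 1 = -92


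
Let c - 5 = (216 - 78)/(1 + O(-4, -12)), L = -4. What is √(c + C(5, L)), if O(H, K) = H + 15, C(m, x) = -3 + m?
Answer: √74/2 ≈ 4.3012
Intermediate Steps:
O(H, K) = 15 + H
c = 33/2 (c = 5 + (216 - 78)/(1 + (15 - 4)) = 5 + 138/(1 + 11) = 5 + 138/12 = 5 + 138*(1/12) = 5 + 23/2 = 33/2 ≈ 16.500)
√(c + C(5, L)) = √(33/2 + (-3 + 5)) = √(33/2 + 2) = √(37/2) = √74/2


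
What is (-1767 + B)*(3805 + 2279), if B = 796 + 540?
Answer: -2622204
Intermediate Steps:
B = 1336
(-1767 + B)*(3805 + 2279) = (-1767 + 1336)*(3805 + 2279) = -431*6084 = -2622204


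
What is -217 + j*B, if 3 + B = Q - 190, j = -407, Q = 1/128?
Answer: 10026345/128 ≈ 78331.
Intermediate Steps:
Q = 1/128 ≈ 0.0078125
B = -24703/128 (B = -3 + (1/128 - 190) = -3 - 24319/128 = -24703/128 ≈ -192.99)
-217 + j*B = -217 - 407*(-24703/128) = -217 + 10054121/128 = 10026345/128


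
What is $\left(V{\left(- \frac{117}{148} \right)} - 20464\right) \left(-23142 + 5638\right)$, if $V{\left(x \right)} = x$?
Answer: $\frac{13253980664}{37} \approx 3.5822 \cdot 10^{8}$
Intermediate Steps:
$\left(V{\left(- \frac{117}{148} \right)} - 20464\right) \left(-23142 + 5638\right) = \left(- \frac{117}{148} - 20464\right) \left(-23142 + 5638\right) = \left(\left(-117\right) \frac{1}{148} - 20464\right) \left(-17504\right) = \left(- \frac{117}{148} - 20464\right) \left(-17504\right) = \left(- \frac{3028789}{148}\right) \left(-17504\right) = \frac{13253980664}{37}$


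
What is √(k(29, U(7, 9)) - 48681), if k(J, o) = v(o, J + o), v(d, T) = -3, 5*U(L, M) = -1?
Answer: 2*I*√12171 ≈ 220.64*I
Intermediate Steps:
U(L, M) = -⅕ (U(L, M) = (⅕)*(-1) = -⅕)
k(J, o) = -3
√(k(29, U(7, 9)) - 48681) = √(-3 - 48681) = √(-48684) = 2*I*√12171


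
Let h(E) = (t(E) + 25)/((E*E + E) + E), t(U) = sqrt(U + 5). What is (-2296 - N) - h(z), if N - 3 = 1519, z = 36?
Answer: -5223049/1368 - sqrt(41)/1368 ≈ -3818.0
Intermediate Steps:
N = 1522 (N = 3 + 1519 = 1522)
t(U) = sqrt(5 + U)
h(E) = (25 + sqrt(5 + E))/(E**2 + 2*E) (h(E) = (sqrt(5 + E) + 25)/((E*E + E) + E) = (25 + sqrt(5 + E))/((E**2 + E) + E) = (25 + sqrt(5 + E))/((E + E**2) + E) = (25 + sqrt(5 + E))/(E**2 + 2*E))
(-2296 - N) - h(z) = (-2296 - 1*1522) - (25 + sqrt(5 + 36))/(36*(2 + 36)) = (-2296 - 1522) - (25 + sqrt(41))/(36*38) = -3818 - (25 + sqrt(41))/(36*38) = -3818 - (25/1368 + sqrt(41)/1368) = -3818 + (-25/1368 - sqrt(41)/1368) = -5223049/1368 - sqrt(41)/1368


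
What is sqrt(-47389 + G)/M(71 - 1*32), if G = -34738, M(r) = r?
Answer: I*sqrt(82127)/39 ≈ 7.3482*I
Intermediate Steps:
sqrt(-47389 + G)/M(71 - 1*32) = sqrt(-47389 - 34738)/(71 - 1*32) = sqrt(-82127)/(71 - 32) = (I*sqrt(82127))/39 = (I*sqrt(82127))*(1/39) = I*sqrt(82127)/39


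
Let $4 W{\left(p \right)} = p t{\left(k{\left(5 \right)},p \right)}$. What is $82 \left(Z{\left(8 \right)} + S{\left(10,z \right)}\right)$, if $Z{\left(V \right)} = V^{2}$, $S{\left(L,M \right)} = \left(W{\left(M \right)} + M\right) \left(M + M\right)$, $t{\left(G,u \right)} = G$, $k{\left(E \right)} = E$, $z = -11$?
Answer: $49897$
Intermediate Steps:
$W{\left(p \right)} = \frac{5 p}{4}$ ($W{\left(p \right)} = \frac{p 5}{4} = \frac{5 p}{4}$)
$S{\left(L,M \right)} = \frac{9 M^{2}}{2}$ ($S{\left(L,M \right)} = \left(\frac{5 M}{4} + M\right) \left(M + M\right) = \frac{9 M}{4} \cdot 2 M = \frac{9 M^{2}}{2}$)
$82 \left(Z{\left(8 \right)} + S{\left(10,z \right)}\right) = 82 \left(8^{2} + \frac{9 \left(-11\right)^{2}}{2}\right) = 82 \left(64 + \frac{9}{2} \cdot 121\right) = 82 \left(64 + \frac{1089}{2}\right) = 82 \cdot \frac{1217}{2} = 49897$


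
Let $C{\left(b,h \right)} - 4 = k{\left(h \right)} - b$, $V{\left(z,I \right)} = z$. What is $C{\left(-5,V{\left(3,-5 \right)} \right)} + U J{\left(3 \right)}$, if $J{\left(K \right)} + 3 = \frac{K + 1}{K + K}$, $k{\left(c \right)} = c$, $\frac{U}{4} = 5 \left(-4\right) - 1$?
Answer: $208$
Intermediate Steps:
$U = -84$ ($U = 4 \left(5 \left(-4\right) - 1\right) = 4 \left(-20 - 1\right) = 4 \left(-21\right) = -84$)
$J{\left(K \right)} = -3 + \frac{1 + K}{2 K}$ ($J{\left(K \right)} = -3 + \frac{K + 1}{K + K} = -3 + \frac{1 + K}{2 K}$)
$C{\left(b,h \right)} = 4 + h - b$ ($C{\left(b,h \right)} = 4 - \left(b - h\right) = 4 + h - b$)
$C{\left(-5,V{\left(3,-5 \right)} \right)} + U J{\left(3 \right)} = \left(4 + 3 - -5\right) - 84 \frac{1 - 15}{2 \cdot 3} = \left(4 + 3 + 5\right) - 84 \cdot \frac{1}{2} \cdot \frac{1}{3} \left(1 - 15\right) = 12 - 84 \cdot \frac{1}{2} \cdot \frac{1}{3} \left(-14\right) = 12 - -196 = 12 + 196 = 208$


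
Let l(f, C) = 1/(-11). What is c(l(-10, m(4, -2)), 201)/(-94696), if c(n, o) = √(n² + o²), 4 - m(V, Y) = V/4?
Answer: -√4888522/1041656 ≈ -0.0021226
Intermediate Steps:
m(V, Y) = 4 - V/4
l(f, C) = -1/11
c(l(-10, m(4, -2)), 201)/(-94696) = √((-1/11)² + 201²)/(-94696) = √(1/121 + 40401)*(-1/94696) = √(4888522/121)*(-1/94696) = (√4888522/11)*(-1/94696) = -√4888522/1041656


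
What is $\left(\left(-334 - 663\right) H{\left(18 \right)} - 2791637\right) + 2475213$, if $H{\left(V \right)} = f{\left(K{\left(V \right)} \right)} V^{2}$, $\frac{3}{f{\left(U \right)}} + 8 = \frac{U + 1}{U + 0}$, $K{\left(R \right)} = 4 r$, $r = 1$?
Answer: $-172856$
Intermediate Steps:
$K{\left(R \right)} = 4$ ($K{\left(R \right)} = 4 \cdot 1 = 4$)
$f{\left(U \right)} = \frac{3}{-8 + \frac{1 + U}{U}}$ ($f{\left(U \right)} = \frac{3}{-8 + \frac{U + 1}{U + 0}} = \frac{3}{-8 + \frac{1 + U}{U}}$)
$H{\left(V \right)} = - \frac{4 V^{2}}{9}$ ($H{\left(V \right)} = \left(-3\right) 4 \frac{1}{-1 + 7 \cdot 4} V^{2} = \left(-3\right) 4 \frac{1}{-1 + 28} V^{2} = \left(-3\right) 4 \cdot \frac{1}{27} V^{2} = - \frac{4 V^{2}}{9}$)
$\left(\left(-334 - 663\right) H{\left(18 \right)} - 2791637\right) + 2475213 = \left(\left(-334 - 663\right) \left(- \frac{4 \cdot 18^{2}}{9}\right) - 2791637\right) + 2475213 = \left(- 997 \left(\left(- \frac{4}{9}\right) 324\right) - 2791637\right) + 2475213 = \left(\left(-997\right) \left(-144\right) - 2791637\right) + 2475213 = \left(143568 - 2791637\right) + 2475213 = -2648069 + 2475213 = -172856$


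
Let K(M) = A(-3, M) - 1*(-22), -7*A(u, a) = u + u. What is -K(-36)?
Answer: -160/7 ≈ -22.857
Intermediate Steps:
A(u, a) = -2*u/7 (A(u, a) = -(u + u)/7 = -2*u/7)
K(M) = 160/7 (K(M) = -2/7*(-3) - 1*(-22) = 6/7 + 22 = 160/7)
-K(-36) = -1*160/7 = -160/7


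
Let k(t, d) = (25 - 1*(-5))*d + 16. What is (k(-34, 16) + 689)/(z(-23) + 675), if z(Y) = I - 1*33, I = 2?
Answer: 1185/644 ≈ 1.8401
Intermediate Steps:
z(Y) = -31 (z(Y) = 2 - 1*33 = 2 - 33 = -31)
k(t, d) = 16 + 30*d (k(t, d) = (25 + 5)*d + 16 = 30*d + 16 = 16 + 30*d)
(k(-34, 16) + 689)/(z(-23) + 675) = ((16 + 30*16) + 689)/(-31 + 675) = ((16 + 480) + 689)/644 = (496 + 689)*(1/644) = 1185*(1/644) = 1185/644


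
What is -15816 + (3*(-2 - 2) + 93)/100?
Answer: -1581519/100 ≈ -15815.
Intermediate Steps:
-15816 + (3*(-2 - 2) + 93)/100 = -15816 + (3*(-4) + 93)*(1/100) = -15816 + (-12 + 93)*(1/100) = -15816 + 81*(1/100) = -15816 + 81/100 = -1581519/100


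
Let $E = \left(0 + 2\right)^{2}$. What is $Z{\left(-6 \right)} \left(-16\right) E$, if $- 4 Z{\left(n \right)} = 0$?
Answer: $0$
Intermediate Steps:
$E = 4$ ($E = 2^{2} = 4$)
$Z{\left(n \right)} = 0$ ($Z{\left(n \right)} = \left(- \frac{1}{4}\right) 0 = 0$)
$Z{\left(-6 \right)} \left(-16\right) E = 0 \left(-16\right) 4 = 0 \cdot 4 = 0$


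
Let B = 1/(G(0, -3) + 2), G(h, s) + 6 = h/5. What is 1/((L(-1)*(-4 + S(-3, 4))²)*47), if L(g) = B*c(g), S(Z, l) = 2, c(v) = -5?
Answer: 1/235 ≈ 0.0042553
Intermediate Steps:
G(h, s) = -6 + h/5
B = -¼ (B = 1/((-6 + (⅕)*0) + 2) = 1/((-6 + 0) + 2) = 1/(-6 + 2) = 1/(-4) = -¼ ≈ -0.25000)
L(g) = 5/4 (L(g) = -¼*(-5) = 5/4)
1/((L(-1)*(-4 + S(-3, 4))²)*47) = 1/((5*(-4 + 2)²/4)*47) = 1/(((5/4)*(-2)²)*47) = 1/(((5/4)*4)*47) = 1/(5*47) = 1/235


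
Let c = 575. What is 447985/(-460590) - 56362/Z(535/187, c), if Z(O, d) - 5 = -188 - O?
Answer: 120972687320/400206651 ≈ 302.28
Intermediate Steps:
Z(O, d) = -183 - O (Z(O, d) = 5 + (-188 - O) = -183 - O)
447985/(-460590) - 56362/Z(535/187, c) = 447985/(-460590) - 56362/(-183 - 535/187) = 447985*(-1/460590) - 56362/(-183 - 535/187) = -89597/92118 - 56362/(-183 - 1*535/187) = -89597/92118 - 56362/(-183 - 535/187) = -89597/92118 - 56362/(-34756/187) = -89597/92118 - 56362*(-187/34756) = -89597/92118 + 5269847/17378 = 120972687320/400206651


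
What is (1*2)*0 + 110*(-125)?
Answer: -13750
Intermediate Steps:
(1*2)*0 + 110*(-125) = 2*0 - 13750 = 0 - 13750 = -13750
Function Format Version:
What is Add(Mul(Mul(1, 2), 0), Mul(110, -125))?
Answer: -13750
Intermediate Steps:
Add(Mul(Mul(1, 2), 0), Mul(110, -125)) = Add(Mul(2, 0), -13750) = Add(0, -13750) = -13750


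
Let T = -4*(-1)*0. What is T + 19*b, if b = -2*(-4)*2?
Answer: 304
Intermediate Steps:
b = 16 (b = 8*2 = 16)
T = 0 (T = 4*0 = 0)
T + 19*b = 0 + 19*16 = 0 + 304 = 304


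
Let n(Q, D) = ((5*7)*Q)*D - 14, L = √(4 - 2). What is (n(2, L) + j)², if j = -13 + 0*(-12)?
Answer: 10529 - 3780*√2 ≈ 5183.3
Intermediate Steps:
L = √2 ≈ 1.4142
n(Q, D) = -14 + 35*D*Q (n(Q, D) = (35*Q)*D - 14 = 35*D*Q - 14 = -14 + 35*D*Q)
j = -13 (j = -13 + 0 = -13)
(n(2, L) + j)² = ((-14 + 35*√2*2) - 13)² = ((-14 + 70*√2) - 13)² = (-27 + 70*√2)²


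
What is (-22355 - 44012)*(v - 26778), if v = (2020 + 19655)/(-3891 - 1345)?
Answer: 78207811419/44 ≈ 1.7775e+9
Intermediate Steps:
v = -1275/308 (v = 21675/(-5236) = 21675*(-1/5236) = -1275/308 ≈ -4.1396)
(-22355 - 44012)*(v - 26778) = (-22355 - 44012)*(-1275/308 - 26778) = -66367*(-8248899/308) = 78207811419/44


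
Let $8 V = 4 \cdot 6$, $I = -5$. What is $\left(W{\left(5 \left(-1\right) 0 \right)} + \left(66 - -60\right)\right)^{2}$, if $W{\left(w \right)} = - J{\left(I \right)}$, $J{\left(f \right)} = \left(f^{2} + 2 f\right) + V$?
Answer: $11664$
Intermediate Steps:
$V = 3$ ($V = \frac{4 \cdot 6}{8} = \frac{1}{8} \cdot 24 = 3$)
$J{\left(f \right)} = 3 + f^{2} + 2 f$ ($J{\left(f \right)} = \left(f^{2} + 2 f\right) + 3 = 3 + f^{2} + 2 f$)
$W{\left(w \right)} = -18$ ($W{\left(w \right)} = - (3 + \left(-5\right)^{2} + 2 \left(-5\right)) = - (3 + 25 - 10) = \left(-1\right) 18 = -18$)
$\left(W{\left(5 \left(-1\right) 0 \right)} + \left(66 - -60\right)\right)^{2} = \left(-18 + \left(66 - -60\right)\right)^{2} = \left(-18 + \left(66 + 60\right)\right)^{2} = \left(-18 + 126\right)^{2} = 108^{2} = 11664$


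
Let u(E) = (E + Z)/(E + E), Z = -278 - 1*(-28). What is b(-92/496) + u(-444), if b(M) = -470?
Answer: -208333/444 ≈ -469.22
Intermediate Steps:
Z = -250 (Z = -278 + 28 = -250)
u(E) = (-250 + E)/(2*E) (u(E) = (E - 250)/(E + E) = (-250 + E)/((2*E)) = (-250 + E)*(1/(2*E)) = (-250 + E)/(2*E))
b(-92/496) + u(-444) = -470 + (1/2)*(-250 - 444)/(-444) = -470 + (1/2)*(-1/444)*(-694) = -470 + 347/444 = -208333/444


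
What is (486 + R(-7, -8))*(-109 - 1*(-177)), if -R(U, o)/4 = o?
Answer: 35224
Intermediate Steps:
R(U, o) = -4*o
(486 + R(-7, -8))*(-109 - 1*(-177)) = (486 - 4*(-8))*(-109 - 1*(-177)) = (486 + 32)*(-109 + 177) = 518*68 = 35224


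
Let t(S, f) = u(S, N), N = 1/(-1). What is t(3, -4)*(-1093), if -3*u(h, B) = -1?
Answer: -1093/3 ≈ -364.33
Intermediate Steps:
N = -1 (N = 1*(-1) = -1)
u(h, B) = 1/3 (u(h, B) = -1/3*(-1) = 1/3)
t(S, f) = 1/3
t(3, -4)*(-1093) = (1/3)*(-1093) = -1093/3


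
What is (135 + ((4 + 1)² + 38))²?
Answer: 39204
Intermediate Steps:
(135 + ((4 + 1)² + 38))² = (135 + (5² + 38))² = (135 + (25 + 38))² = (135 + 63)² = 198² = 39204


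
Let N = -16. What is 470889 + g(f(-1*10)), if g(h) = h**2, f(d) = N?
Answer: 471145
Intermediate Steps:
f(d) = -16
470889 + g(f(-1*10)) = 470889 + (-16)**2 = 470889 + 256 = 471145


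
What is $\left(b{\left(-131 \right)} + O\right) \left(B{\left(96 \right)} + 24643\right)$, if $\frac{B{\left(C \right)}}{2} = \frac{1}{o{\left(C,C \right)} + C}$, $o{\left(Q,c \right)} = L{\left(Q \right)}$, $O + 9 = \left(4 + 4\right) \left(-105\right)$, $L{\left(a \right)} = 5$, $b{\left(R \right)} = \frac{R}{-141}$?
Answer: $- \frac{297623065210}{14241} \approx -2.0899 \cdot 10^{7}$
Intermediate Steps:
$b{\left(R \right)} = - \frac{R}{141}$ ($b{\left(R \right)} = R \left(- \frac{1}{141}\right) = - \frac{R}{141}$)
$O = -849$ ($O = -9 + \left(4 + 4\right) \left(-105\right) = -9 + 8 \left(-105\right) = -9 - 840 = -849$)
$o{\left(Q,c \right)} = 5$
$B{\left(C \right)} = \frac{2}{5 + C}$
$\left(b{\left(-131 \right)} + O\right) \left(B{\left(96 \right)} + 24643\right) = \left(\left(- \frac{1}{141}\right) \left(-131\right) - 849\right) \left(\frac{2}{5 + 96} + 24643\right) = \left(\frac{131}{141} - 849\right) \left(\frac{2}{101} + 24643\right) = - \frac{119578 \left(2 \cdot \frac{1}{101} + 24643\right)}{141} = - \frac{119578 \left(\frac{2}{101} + 24643\right)}{141} = \left(- \frac{119578}{141}\right) \frac{2488945}{101} = - \frac{297623065210}{14241}$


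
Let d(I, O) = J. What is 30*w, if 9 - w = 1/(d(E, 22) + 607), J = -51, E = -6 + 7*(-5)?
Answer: 75045/278 ≈ 269.95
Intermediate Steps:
E = -41 (E = -6 - 35 = -41)
d(I, O) = -51
w = 5003/556 (w = 9 - 1/(-51 + 607) = 9 - 1/556 = 5003/556 ≈ 8.9982)
30*w = 30*(5003/556) = 75045/278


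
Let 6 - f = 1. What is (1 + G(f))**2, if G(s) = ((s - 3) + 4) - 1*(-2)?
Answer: 81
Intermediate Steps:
f = 5 (f = 6 - 1*1 = 6 - 1 = 5)
G(s) = 3 + s (G(s) = ((-3 + s) + 4) + 2 = (1 + s) + 2 = 3 + s)
(1 + G(f))**2 = (1 + (3 + 5))**2 = (1 + 8)**2 = 9**2 = 81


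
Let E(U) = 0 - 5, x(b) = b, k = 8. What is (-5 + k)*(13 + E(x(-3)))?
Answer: 24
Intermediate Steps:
E(U) = -5
(-5 + k)*(13 + E(x(-3))) = (-5 + 8)*(13 - 5) = 3*8 = 24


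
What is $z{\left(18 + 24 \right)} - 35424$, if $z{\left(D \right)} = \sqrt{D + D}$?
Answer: $-35424 + 2 \sqrt{21} \approx -35415.0$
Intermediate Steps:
$z{\left(D \right)} = \sqrt{2} \sqrt{D}$ ($z{\left(D \right)} = \sqrt{2 D} = \sqrt{2} \sqrt{D}$)
$z{\left(18 + 24 \right)} - 35424 = \sqrt{2} \sqrt{18 + 24} - 35424 = \sqrt{2} \sqrt{42} - 35424 = 2 \sqrt{21} - 35424 = -35424 + 2 \sqrt{21}$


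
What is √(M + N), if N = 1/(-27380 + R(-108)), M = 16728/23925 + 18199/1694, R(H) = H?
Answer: √67359578417840954/76725880 ≈ 3.3827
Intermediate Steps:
M = 14052979/1228150 (M = 16728*(1/23925) + 18199*(1/1694) = 5576/7975 + 18199/1694 = 14052979/1228150 ≈ 11.442)
N = -1/27488 (N = 1/(-27380 - 108) = 1/(-27488) = -1/27488 ≈ -3.6379e-5)
√(M + N) = √(14052979/1228150 - 1/27488) = √(193143529301/16879693600) = √67359578417840954/76725880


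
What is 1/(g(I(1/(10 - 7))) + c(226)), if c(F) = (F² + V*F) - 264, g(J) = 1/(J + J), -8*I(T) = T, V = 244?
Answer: 1/105944 ≈ 9.4390e-6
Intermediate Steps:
I(T) = -T/8
g(J) = 1/(2*J)
c(F) = -264 + F² + 244*F (c(F) = (F² + 244*F) - 264 = -264 + F² + 244*F)
1/(g(I(1/(10 - 7))) + c(226)) = 1/(1/(2*((-1/(8*(10 - 7))))) + (-264 + 226² + 244*226)) = 1/(1/(2*((-⅛/3))) + (-264 + 51076 + 55144)) = 1/(1/(2*((-⅛*⅓))) + 105956) = 1/(1/(2*(-1/24)) + 105956) = 1/((½)*(-24) + 105956) = 1/(-12 + 105956) = 1/105944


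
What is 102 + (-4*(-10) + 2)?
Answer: 144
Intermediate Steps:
102 + (-4*(-10) + 2) = 102 + (40 + 2) = 102 + 42 = 144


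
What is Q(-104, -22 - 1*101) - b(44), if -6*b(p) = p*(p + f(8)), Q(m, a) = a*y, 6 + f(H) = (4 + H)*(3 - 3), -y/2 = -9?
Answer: -5806/3 ≈ -1935.3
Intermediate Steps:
y = 18 (y = -2*(-9) = 18)
f(H) = -6 (f(H) = -6 + (4 + H)*(3 - 3) = -6 + (4 + H)*0 = -6 + 0 = -6)
Q(m, a) = 18*a (Q(m, a) = a*18 = 18*a)
b(p) = -p*(-6 + p)/6 (b(p) = -p*(p - 6)/6 = -p*(-6 + p)/6)
Q(-104, -22 - 1*101) - b(44) = 18*(-22 - 1*101) - 44*(6 - 1*44)/6 = 18*(-22 - 101) - 44*(6 - 44)/6 = 18*(-123) - 44*(-38)/6 = -2214 - 1*(-836/3) = -2214 + 836/3 = -5806/3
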